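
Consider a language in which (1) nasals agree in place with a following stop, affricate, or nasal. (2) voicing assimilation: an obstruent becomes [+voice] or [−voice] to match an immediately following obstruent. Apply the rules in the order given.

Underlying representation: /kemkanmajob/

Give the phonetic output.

Rule 1: /m/ before /k/ (velar) → [ŋ]
Rule 1: /n/ before /m/ (labial) → [m]
After rule 1: keŋkammajob
Rule 2: no segment meets the rule's conditions; no change.

[keŋkammajob]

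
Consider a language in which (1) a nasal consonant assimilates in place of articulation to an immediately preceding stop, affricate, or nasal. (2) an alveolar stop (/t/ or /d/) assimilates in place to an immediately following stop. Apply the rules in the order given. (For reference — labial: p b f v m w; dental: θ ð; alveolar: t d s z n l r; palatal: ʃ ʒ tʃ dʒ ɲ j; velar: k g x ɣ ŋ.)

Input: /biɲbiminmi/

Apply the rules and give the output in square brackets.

[biɲbiminni]

Rule 1: /m/ after /n/ (alveolar) → [n]
After rule 1: biɲbiminni
Rule 2: no segment meets the rule's conditions; no change.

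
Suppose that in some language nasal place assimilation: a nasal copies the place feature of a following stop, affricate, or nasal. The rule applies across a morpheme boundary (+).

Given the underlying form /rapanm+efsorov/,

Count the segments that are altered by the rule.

1

/n/ before /m/ (labial) → [m]
1 segment changes.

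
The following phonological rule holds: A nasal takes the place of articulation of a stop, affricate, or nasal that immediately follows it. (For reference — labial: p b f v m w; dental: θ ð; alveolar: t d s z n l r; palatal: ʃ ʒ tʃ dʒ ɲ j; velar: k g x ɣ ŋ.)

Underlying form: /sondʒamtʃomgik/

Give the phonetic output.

/n/ before /dʒ/ (palatal) → [ɲ]
/m/ before /tʃ/ (palatal) → [ɲ]
/m/ before /g/ (velar) → [ŋ]

[soɲdʒaɲtʃoŋgik]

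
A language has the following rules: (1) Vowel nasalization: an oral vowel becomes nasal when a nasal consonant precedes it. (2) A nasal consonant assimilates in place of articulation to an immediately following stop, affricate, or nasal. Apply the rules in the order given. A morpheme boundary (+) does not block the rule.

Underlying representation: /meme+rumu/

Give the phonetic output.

[mẽmẽ+rumũ]

Rule 1: /e/ after nasal /m/ → [ẽ]
Rule 1: /e/ after nasal /m/ → [ẽ]
Rule 1: /u/ after nasal /m/ → [ũ]
After rule 1: mẽmẽ+rumũ
Rule 2: no segment meets the rule's conditions; no change.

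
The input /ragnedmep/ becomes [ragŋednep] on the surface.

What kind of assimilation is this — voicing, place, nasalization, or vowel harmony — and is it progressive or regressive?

place assimilation, progressive

/n/→[ŋ] /m/→[n].
Each target copies a feature from the preceding segment, so the direction is progressive.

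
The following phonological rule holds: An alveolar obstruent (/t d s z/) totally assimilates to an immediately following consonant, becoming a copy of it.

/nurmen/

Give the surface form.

no segment meets the rule's conditions; no change.

[nurmen]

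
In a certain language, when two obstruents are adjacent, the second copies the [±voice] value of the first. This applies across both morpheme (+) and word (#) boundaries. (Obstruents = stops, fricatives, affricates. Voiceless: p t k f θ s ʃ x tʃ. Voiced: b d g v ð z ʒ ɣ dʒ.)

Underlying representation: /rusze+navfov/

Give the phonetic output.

/z/ after /s/ (voiceless) → [s]
/f/ after /v/ (voiced) → [v]

[russe+navvov]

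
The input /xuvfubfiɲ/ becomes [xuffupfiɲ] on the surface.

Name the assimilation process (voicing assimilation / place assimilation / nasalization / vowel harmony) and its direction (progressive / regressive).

voicing assimilation, regressive

/v/→[f] /b/→[p].
Each target copies a feature from the following segment, so the direction is regressive.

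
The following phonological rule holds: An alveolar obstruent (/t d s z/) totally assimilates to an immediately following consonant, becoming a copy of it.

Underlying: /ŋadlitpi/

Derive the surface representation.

/d/ before /l/ → [l] (total assimilation)
/t/ before /p/ → [p] (total assimilation)

[ŋallippi]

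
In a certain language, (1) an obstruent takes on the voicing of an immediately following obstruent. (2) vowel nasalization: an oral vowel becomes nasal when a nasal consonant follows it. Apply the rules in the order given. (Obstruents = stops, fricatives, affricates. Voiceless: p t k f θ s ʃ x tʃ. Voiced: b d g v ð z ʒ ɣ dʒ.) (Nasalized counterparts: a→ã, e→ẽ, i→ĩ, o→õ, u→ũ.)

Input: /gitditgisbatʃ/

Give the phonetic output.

Rule 1: /t/ before /d/ (voiced) → [d]
Rule 1: /t/ before /g/ (voiced) → [d]
Rule 1: /s/ before /b/ (voiced) → [z]
After rule 1: giddidgizbatʃ
Rule 2: no segment meets the rule's conditions; no change.

[giddidgizbatʃ]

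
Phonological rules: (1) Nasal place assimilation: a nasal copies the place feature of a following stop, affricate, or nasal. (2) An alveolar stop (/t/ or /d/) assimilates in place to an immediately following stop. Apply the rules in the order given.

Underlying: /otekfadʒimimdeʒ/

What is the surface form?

Rule 1: /m/ before /d/ (alveolar) → [n]
After rule 1: otekfadʒimindeʒ
Rule 2: no segment meets the rule's conditions; no change.

[otekfadʒimindeʒ]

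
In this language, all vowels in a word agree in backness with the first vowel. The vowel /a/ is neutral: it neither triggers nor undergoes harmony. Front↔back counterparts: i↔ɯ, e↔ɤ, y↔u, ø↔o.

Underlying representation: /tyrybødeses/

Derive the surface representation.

[tyrybødeses]

no segment meets the rule's conditions; no change.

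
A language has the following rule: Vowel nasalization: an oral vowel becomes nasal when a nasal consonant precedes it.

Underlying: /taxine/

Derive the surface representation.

[taxinẽ]

/e/ after nasal /n/ → [ẽ]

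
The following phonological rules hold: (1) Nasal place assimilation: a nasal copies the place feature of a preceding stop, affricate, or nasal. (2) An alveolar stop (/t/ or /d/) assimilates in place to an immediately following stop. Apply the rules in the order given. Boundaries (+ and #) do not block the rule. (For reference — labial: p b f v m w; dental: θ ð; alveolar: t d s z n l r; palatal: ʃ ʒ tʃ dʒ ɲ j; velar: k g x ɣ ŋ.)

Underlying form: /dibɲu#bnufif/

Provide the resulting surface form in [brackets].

[dibmu#bmufif]

Rule 1: /ɲ/ after /b/ (labial) → [m]
Rule 1: /n/ after /b/ (labial) → [m]
After rule 1: dibmu#bmufif
Rule 2: no segment meets the rule's conditions; no change.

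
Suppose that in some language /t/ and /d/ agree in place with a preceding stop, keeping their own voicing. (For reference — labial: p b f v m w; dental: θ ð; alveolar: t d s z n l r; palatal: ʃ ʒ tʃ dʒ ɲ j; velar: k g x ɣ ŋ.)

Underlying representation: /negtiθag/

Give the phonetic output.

/t/ after /g/ (velar) → [k]

[negkiθag]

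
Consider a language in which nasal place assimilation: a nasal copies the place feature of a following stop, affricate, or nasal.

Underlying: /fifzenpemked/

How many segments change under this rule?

/n/ before /p/ (labial) → [m]
/m/ before /k/ (velar) → [ŋ]
2 segments change.

2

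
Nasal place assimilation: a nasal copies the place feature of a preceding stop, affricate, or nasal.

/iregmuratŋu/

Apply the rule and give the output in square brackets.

[iregŋuratnu]

/m/ after /g/ (velar) → [ŋ]
/ŋ/ after /t/ (alveolar) → [n]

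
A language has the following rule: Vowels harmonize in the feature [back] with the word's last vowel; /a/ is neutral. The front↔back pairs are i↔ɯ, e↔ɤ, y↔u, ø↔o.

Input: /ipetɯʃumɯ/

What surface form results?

/i/ harmonizes with /ɯ/ ([+back]) → [ɯ]
/e/ harmonizes with /ɯ/ ([+back]) → [ɤ]

[ɯpɤtɯʃumɯ]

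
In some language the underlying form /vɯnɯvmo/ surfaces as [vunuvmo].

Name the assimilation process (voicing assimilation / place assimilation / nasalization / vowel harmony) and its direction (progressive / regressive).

vowel harmony, regressive

/ɯ/→[u] /ɯ/→[u].
Vowels agree with the last vowel, so the harmony is regressive.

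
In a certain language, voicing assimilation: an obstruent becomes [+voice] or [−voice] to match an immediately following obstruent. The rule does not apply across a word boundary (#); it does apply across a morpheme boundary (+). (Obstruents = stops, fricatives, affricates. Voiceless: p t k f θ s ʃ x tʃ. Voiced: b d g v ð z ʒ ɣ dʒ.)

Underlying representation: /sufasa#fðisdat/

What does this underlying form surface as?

/f/ before /ð/ (voiced) → [v]
/s/ before /d/ (voiced) → [z]

[sufasa#vðizdat]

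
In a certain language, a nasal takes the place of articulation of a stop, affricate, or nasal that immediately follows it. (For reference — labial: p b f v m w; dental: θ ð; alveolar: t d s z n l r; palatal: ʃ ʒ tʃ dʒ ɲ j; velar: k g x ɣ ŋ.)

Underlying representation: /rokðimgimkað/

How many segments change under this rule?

/m/ before /g/ (velar) → [ŋ]
/m/ before /k/ (velar) → [ŋ]
2 segments change.

2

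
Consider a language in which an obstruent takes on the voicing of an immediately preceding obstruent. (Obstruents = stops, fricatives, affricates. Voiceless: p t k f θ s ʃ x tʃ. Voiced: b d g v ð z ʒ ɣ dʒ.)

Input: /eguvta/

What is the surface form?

[eguvda]

/t/ after /v/ (voiced) → [d]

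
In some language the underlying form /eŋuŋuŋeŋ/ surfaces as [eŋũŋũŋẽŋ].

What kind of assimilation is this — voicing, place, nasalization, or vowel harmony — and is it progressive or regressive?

nasalization, progressive

/u/→[ũ] /u/→[ũ] /e/→[ẽ].
Each target copies a feature from the preceding segment, so the direction is progressive.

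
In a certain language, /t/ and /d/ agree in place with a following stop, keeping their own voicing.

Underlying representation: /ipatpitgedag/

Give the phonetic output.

[ipappikgedag]

/t/ before /p/ (labial) → [p]
/t/ before /g/ (velar) → [k]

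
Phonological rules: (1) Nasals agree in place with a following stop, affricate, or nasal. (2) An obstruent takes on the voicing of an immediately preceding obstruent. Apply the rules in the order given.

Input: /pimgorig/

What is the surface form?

[piŋgorig]

Rule 1: /m/ before /g/ (velar) → [ŋ]
After rule 1: piŋgorig
Rule 2: no segment meets the rule's conditions; no change.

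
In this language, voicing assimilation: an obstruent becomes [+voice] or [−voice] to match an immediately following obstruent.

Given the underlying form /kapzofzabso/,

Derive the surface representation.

[kabzovzapso]

/p/ before /z/ (voiced) → [b]
/f/ before /z/ (voiced) → [v]
/b/ before /s/ (voiceless) → [p]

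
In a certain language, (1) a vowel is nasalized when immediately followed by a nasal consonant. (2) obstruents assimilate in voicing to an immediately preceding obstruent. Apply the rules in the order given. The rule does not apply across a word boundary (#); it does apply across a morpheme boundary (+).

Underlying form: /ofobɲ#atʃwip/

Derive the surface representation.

[ofobɲ#atʃwip]

Rule 1: no segment meets the rule's conditions; no change.
After rule 1: ofobɲ#atʃwip
Rule 2: no segment meets the rule's conditions; no change.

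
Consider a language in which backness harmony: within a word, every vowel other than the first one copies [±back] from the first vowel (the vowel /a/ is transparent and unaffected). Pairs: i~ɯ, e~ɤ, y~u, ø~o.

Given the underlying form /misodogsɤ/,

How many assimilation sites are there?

3

/o/ harmonizes with /i/ ([-back]) → [ø]
/o/ harmonizes with /i/ ([-back]) → [ø]
/ɤ/ harmonizes with /i/ ([-back]) → [e]
3 segments change.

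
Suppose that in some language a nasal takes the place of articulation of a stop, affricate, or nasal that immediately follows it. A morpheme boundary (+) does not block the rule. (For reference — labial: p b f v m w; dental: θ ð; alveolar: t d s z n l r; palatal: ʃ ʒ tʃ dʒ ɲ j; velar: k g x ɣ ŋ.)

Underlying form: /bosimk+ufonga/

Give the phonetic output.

/m/ before /k/ (velar) → [ŋ]
/n/ before /g/ (velar) → [ŋ]

[bosiŋk+ufoŋga]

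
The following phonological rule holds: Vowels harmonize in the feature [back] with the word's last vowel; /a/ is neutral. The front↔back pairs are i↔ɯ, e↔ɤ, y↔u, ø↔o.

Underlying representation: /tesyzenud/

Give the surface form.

[tɤsuzɤnud]

/e/ harmonizes with /u/ ([+back]) → [ɤ]
/y/ harmonizes with /u/ ([+back]) → [u]
/e/ harmonizes with /u/ ([+back]) → [ɤ]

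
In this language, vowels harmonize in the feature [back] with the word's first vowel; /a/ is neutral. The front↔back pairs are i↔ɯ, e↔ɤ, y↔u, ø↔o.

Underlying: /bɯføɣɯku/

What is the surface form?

[bɯfoɣɯku]

/ø/ harmonizes with /ɯ/ ([+back]) → [o]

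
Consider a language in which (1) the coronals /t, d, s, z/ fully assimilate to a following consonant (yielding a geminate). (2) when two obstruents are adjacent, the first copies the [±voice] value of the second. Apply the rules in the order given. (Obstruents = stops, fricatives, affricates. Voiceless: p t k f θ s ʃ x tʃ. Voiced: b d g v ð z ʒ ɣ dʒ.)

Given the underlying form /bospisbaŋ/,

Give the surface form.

Rule 1: /s/ before /p/ → [p] (total assimilation)
Rule 1: /s/ before /b/ → [b] (total assimilation)
After rule 1: boppibbaŋ
Rule 2: no segment meets the rule's conditions; no change.

[boppibbaŋ]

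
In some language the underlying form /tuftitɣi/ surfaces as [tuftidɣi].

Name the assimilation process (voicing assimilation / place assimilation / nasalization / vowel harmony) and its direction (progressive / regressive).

/t/→[d].
Each target copies a feature from the following segment, so the direction is regressive.

voicing assimilation, regressive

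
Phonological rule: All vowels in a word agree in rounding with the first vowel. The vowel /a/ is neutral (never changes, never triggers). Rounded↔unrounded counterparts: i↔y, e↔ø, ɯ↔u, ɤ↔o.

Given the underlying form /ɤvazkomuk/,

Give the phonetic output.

[ɤvazkɤmɯk]

/o/ harmonizes with /ɤ/ ([-round]) → [ɤ]
/u/ harmonizes with /ɤ/ ([-round]) → [ɯ]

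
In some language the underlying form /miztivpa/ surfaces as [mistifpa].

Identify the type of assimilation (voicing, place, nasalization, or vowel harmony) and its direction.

/z/→[s] /v/→[f].
Each target copies a feature from the following segment, so the direction is regressive.

voicing assimilation, regressive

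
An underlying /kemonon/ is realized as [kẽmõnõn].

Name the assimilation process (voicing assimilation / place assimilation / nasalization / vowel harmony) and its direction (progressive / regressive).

nasalization, regressive

/e/→[ẽ] /o/→[õ] /o/→[õ].
Each target copies a feature from the following segment, so the direction is regressive.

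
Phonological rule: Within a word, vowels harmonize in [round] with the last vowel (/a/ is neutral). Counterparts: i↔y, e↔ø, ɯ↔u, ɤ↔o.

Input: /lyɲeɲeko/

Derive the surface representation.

/e/ harmonizes with /o/ ([+round]) → [ø]
/e/ harmonizes with /o/ ([+round]) → [ø]

[lyɲøɲøko]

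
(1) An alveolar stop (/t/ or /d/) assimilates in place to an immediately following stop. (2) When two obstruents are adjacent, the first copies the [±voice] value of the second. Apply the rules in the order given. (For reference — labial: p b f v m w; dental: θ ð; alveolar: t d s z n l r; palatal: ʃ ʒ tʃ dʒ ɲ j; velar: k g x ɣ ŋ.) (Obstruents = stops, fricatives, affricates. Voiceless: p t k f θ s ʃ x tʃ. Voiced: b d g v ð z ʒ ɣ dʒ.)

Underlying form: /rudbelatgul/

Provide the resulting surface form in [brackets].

[rubbelaggul]

Rule 1: /d/ before /b/ (labial) → [b]
Rule 1: /t/ before /g/ (velar) → [k]
After rule 1: rubbelakgul
Rule 2: /k/ before /g/ (voiced) → [g]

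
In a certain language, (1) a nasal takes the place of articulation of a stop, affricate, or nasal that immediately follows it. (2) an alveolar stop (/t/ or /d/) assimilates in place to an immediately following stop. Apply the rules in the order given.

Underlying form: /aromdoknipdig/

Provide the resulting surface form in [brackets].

[arondoknipdig]

Rule 1: /m/ before /d/ (alveolar) → [n]
After rule 1: arondoknipdig
Rule 2: no segment meets the rule's conditions; no change.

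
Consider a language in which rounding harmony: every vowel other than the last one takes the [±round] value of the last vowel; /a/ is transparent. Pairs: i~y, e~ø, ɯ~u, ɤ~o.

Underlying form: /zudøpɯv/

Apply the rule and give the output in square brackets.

[zɯdepɯv]

/u/ harmonizes with /ɯ/ ([-round]) → [ɯ]
/ø/ harmonizes with /ɯ/ ([-round]) → [e]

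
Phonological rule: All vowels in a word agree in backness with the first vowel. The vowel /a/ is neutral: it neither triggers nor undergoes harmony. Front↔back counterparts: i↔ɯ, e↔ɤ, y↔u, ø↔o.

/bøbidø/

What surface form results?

[bøbidø]

no segment meets the rule's conditions; no change.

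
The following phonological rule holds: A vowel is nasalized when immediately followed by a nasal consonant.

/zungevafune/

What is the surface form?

/u/ before nasal /n/ → [ũ]
/u/ before nasal /n/ → [ũ]

[zũngevafũne]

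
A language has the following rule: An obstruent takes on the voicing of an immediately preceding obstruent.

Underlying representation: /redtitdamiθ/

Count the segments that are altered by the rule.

2

/t/ after /d/ (voiced) → [d]
/d/ after /t/ (voiceless) → [t]
2 segments change.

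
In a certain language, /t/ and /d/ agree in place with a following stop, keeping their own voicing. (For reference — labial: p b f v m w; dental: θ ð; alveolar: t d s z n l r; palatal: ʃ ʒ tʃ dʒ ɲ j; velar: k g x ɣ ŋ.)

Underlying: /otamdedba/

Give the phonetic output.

[otamdebba]

/d/ before /b/ (labial) → [b]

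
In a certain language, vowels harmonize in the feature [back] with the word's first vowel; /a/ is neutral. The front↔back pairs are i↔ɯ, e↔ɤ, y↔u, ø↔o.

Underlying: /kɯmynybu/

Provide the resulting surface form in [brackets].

[kɯmunubu]

/y/ harmonizes with /ɯ/ ([+back]) → [u]
/y/ harmonizes with /ɯ/ ([+back]) → [u]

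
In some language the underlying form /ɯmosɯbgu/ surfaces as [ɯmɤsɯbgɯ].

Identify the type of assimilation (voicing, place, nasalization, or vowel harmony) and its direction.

vowel harmony, progressive

/o/→[ɤ] /u/→[ɯ].
Vowels agree with the first vowel, so the harmony is progressive.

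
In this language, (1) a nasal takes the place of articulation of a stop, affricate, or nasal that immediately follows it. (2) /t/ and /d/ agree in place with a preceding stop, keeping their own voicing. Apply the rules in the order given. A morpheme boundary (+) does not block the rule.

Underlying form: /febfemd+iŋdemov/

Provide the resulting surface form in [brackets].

[febfend+indemov]

Rule 1: /m/ before /d/ (alveolar) → [n]
Rule 1: /ŋ/ before /d/ (alveolar) → [n]
After rule 1: febfend+indemov
Rule 2: no segment meets the rule's conditions; no change.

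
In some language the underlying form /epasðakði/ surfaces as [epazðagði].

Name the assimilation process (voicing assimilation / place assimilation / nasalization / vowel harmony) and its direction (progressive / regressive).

voicing assimilation, regressive

/s/→[z] /k/→[g].
Each target copies a feature from the following segment, so the direction is regressive.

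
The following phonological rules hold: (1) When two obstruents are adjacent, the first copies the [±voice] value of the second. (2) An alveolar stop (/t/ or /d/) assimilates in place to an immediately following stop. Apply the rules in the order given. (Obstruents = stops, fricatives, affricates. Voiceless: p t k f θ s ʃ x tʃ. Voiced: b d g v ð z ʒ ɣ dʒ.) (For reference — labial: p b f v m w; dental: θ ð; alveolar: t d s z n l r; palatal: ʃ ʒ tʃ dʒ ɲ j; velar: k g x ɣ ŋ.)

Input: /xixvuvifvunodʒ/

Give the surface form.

[xiɣvuvivvunodʒ]

Rule 1: /x/ before /v/ (voiced) → [ɣ]
Rule 1: /f/ before /v/ (voiced) → [v]
After rule 1: xiɣvuvivvunodʒ
Rule 2: no segment meets the rule's conditions; no change.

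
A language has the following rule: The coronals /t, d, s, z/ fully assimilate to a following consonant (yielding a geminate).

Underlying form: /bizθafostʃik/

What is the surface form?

[biθθafotʃtʃik]

/z/ before /θ/ → [θ] (total assimilation)
/s/ before /tʃ/ → [tʃ] (total assimilation)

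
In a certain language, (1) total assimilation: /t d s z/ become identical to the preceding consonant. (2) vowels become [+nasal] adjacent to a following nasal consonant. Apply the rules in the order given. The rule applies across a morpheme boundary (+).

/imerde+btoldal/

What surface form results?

Rule 1: /d/ after /r/ → [r] (total assimilation)
Rule 1: /t/ after /b/ → [b] (total assimilation)
Rule 1: /d/ after /l/ → [l] (total assimilation)
After rule 1: imerre+bbollal
Rule 2: /i/ before nasal /m/ → [ĩ]

[ĩmerre+bbollal]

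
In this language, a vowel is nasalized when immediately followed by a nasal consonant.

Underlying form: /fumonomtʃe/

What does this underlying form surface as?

/u/ before nasal /m/ → [ũ]
/o/ before nasal /n/ → [õ]
/o/ before nasal /m/ → [õ]

[fũmõnõmtʃe]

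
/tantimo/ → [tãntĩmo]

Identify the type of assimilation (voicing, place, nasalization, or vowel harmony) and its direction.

nasalization, regressive

/a/→[ã] /i/→[ĩ].
Each target copies a feature from the following segment, so the direction is regressive.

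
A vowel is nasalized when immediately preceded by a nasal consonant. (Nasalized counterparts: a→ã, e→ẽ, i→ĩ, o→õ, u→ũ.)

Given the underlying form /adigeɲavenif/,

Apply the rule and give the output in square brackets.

/a/ after nasal /ɲ/ → [ã]
/i/ after nasal /n/ → [ĩ]

[adigeɲãvenĩf]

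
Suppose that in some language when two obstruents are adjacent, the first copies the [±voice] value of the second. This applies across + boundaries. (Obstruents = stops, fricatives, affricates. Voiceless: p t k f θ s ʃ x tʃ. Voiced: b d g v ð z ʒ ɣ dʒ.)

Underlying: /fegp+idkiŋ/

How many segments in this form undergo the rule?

2

/g/ before /p/ (voiceless) → [k]
/d/ before /k/ (voiceless) → [t]
2 segments change.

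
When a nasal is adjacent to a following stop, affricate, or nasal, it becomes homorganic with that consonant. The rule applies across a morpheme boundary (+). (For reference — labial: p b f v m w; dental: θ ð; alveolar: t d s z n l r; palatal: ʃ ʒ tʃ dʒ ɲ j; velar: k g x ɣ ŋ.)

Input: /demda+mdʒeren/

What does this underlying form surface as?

[denda+ɲdʒeren]

/m/ before /d/ (alveolar) → [n]
/m/ before /dʒ/ (palatal) → [ɲ]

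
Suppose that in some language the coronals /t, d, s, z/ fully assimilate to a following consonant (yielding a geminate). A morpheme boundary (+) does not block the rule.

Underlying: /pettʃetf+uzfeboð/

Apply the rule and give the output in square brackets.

/t/ before /tʃ/ → [tʃ] (total assimilation)
/t/ before /f/ → [f] (total assimilation)
/z/ before /f/ → [f] (total assimilation)

[petʃtʃeff+uffeboð]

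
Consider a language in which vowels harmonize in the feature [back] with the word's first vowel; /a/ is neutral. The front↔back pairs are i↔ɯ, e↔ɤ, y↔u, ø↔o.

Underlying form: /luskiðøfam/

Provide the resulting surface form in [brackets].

[luskɯðofam]

/i/ harmonizes with /u/ ([+back]) → [ɯ]
/ø/ harmonizes with /u/ ([+back]) → [o]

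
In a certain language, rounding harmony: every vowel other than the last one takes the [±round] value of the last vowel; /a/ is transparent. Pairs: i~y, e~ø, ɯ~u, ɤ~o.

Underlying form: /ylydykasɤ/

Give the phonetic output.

[ilidikasɤ]

/y/ harmonizes with /ɤ/ ([-round]) → [i]
/y/ harmonizes with /ɤ/ ([-round]) → [i]
/y/ harmonizes with /ɤ/ ([-round]) → [i]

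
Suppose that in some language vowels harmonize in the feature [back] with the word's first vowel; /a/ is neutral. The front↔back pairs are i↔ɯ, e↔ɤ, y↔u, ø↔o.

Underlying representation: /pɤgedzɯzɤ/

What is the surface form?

[pɤgɤdzɯzɤ]

/e/ harmonizes with /ɤ/ ([+back]) → [ɤ]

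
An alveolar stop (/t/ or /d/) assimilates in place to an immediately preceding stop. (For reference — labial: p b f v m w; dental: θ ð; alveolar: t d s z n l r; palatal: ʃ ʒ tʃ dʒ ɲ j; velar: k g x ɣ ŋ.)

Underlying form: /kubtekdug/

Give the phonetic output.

/t/ after /b/ (labial) → [p]
/d/ after /k/ (velar) → [g]

[kubpekgug]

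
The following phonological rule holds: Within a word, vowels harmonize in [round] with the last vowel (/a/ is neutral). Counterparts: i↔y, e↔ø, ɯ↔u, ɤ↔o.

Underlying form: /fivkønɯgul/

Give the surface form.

/i/ harmonizes with /u/ ([+round]) → [y]
/ɯ/ harmonizes with /u/ ([+round]) → [u]

[fyvkønugul]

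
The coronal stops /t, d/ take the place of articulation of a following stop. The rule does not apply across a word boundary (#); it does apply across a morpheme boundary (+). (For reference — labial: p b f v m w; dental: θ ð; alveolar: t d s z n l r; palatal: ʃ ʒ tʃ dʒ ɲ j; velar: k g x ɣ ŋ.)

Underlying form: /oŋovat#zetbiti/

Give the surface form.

/t/ before /b/ (labial) → [p]

[oŋovat#zepbiti]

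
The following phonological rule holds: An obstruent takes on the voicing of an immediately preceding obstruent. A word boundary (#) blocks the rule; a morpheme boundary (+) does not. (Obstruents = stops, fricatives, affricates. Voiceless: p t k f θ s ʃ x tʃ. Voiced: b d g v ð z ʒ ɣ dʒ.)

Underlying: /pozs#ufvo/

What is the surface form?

[pozz#uffo]

/s/ after /z/ (voiced) → [z]
/v/ after /f/ (voiceless) → [f]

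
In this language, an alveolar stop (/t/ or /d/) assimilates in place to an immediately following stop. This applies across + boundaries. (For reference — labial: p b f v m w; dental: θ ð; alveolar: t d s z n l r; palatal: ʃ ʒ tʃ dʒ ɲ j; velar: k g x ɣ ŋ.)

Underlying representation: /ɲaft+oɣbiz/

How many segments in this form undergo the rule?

No segment meets the rule's conditions.

0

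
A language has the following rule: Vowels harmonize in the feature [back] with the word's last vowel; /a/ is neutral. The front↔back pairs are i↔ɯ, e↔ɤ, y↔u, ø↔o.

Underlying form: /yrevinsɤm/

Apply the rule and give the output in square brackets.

/y/ harmonizes with /ɤ/ ([+back]) → [u]
/e/ harmonizes with /ɤ/ ([+back]) → [ɤ]
/i/ harmonizes with /ɤ/ ([+back]) → [ɯ]

[urɤvɯnsɤm]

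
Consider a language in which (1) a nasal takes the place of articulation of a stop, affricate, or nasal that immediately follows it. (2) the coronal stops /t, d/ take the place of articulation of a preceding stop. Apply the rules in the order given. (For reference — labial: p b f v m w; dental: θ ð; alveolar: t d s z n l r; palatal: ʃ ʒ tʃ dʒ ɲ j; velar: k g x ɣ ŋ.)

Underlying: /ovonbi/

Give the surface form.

[ovombi]

Rule 1: /n/ before /b/ (labial) → [m]
After rule 1: ovombi
Rule 2: no segment meets the rule's conditions; no change.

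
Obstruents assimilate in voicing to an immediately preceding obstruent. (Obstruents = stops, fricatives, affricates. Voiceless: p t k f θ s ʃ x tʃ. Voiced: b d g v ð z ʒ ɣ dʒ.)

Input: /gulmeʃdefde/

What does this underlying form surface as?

[gulmeʃtefte]

/d/ after /ʃ/ (voiceless) → [t]
/d/ after /f/ (voiceless) → [t]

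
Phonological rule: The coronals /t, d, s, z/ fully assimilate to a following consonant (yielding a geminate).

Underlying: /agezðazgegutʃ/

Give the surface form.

[ageððaggegutʃ]

/z/ before /ð/ → [ð] (total assimilation)
/z/ before /g/ → [g] (total assimilation)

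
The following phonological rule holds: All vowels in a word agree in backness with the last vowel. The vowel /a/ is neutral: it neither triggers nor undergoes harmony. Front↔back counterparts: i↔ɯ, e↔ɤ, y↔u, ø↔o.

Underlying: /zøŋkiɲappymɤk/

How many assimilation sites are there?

3

/ø/ harmonizes with /ɤ/ ([+back]) → [o]
/i/ harmonizes with /ɤ/ ([+back]) → [ɯ]
/y/ harmonizes with /ɤ/ ([+back]) → [u]
3 segments change.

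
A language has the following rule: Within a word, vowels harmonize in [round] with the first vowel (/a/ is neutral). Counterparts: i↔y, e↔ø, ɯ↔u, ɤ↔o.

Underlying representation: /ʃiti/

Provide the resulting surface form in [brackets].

no segment meets the rule's conditions; no change.

[ʃiti]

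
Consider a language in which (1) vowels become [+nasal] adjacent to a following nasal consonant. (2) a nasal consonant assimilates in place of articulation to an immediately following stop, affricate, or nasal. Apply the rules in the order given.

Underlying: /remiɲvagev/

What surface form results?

[rẽmĩɲvagev]

Rule 1: /e/ before nasal /m/ → [ẽ]
Rule 1: /i/ before nasal /ɲ/ → [ĩ]
After rule 1: rẽmĩɲvagev
Rule 2: no segment meets the rule's conditions; no change.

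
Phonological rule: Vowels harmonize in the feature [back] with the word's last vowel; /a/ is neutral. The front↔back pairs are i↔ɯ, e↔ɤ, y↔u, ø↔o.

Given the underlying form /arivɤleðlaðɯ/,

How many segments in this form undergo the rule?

2

/i/ harmonizes with /ɯ/ ([+back]) → [ɯ]
/e/ harmonizes with /ɯ/ ([+back]) → [ɤ]
2 segments change.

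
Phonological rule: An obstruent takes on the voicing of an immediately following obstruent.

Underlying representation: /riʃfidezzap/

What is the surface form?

[riʃfidezzap]

no segment meets the rule's conditions; no change.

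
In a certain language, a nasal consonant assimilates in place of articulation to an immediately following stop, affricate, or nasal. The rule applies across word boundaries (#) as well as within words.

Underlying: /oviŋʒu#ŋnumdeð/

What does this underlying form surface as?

[oviŋʒu#nnundeð]

/ŋ/ before /n/ (alveolar) → [n]
/m/ before /d/ (alveolar) → [n]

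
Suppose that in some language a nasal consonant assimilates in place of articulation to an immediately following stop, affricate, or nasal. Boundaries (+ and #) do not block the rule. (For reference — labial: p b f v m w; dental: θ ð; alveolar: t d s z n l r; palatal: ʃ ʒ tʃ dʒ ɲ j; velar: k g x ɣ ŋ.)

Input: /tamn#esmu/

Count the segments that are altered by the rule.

1

/m/ before /n/ (alveolar) → [n]
1 segment changes.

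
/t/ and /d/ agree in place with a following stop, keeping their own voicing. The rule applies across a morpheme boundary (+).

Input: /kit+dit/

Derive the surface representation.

[kit+dit]

no segment meets the rule's conditions; no change.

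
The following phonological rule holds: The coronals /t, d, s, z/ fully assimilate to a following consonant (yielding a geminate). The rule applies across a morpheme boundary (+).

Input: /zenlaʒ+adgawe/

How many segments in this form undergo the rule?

/d/ before /g/ → [g] (total assimilation)
1 segment changes.

1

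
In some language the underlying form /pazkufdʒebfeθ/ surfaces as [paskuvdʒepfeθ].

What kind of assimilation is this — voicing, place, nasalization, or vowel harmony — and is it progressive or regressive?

voicing assimilation, regressive

/z/→[s] /f/→[v] /b/→[p].
Each target copies a feature from the following segment, so the direction is regressive.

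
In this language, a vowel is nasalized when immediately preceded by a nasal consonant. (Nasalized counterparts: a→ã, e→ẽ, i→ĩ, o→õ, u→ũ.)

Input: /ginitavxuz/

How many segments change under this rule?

/i/ after nasal /n/ → [ĩ]
1 segment changes.

1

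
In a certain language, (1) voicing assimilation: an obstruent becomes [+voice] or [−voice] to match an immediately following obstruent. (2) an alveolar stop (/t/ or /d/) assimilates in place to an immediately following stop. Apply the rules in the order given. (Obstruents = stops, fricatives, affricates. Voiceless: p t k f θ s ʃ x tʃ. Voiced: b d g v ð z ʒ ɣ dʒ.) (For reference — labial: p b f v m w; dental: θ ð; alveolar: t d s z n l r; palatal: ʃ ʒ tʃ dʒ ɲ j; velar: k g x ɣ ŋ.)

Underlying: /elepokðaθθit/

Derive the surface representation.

[elepogðaθθit]

Rule 1: /k/ before /ð/ (voiced) → [g]
After rule 1: elepogðaθθit
Rule 2: no segment meets the rule's conditions; no change.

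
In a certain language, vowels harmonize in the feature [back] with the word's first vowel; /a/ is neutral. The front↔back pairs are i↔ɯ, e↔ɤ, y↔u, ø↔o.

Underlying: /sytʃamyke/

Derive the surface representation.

[sytʃamyke]

no segment meets the rule's conditions; no change.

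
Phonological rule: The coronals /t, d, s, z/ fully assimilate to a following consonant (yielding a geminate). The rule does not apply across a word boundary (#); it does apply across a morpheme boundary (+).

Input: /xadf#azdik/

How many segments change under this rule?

/d/ before /f/ → [f] (total assimilation)
/z/ before /d/ → [d] (total assimilation)
2 segments change.

2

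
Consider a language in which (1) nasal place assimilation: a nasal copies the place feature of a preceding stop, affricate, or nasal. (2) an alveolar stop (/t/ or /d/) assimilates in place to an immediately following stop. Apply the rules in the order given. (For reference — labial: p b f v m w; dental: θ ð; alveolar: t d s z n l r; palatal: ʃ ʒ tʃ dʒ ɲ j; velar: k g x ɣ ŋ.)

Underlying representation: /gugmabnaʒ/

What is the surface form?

[gugŋabmaʒ]

Rule 1: /m/ after /g/ (velar) → [ŋ]
Rule 1: /n/ after /b/ (labial) → [m]
After rule 1: gugŋabmaʒ
Rule 2: no segment meets the rule's conditions; no change.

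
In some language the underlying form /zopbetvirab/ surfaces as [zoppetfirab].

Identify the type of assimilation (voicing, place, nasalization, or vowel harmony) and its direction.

voicing assimilation, progressive

/b/→[p] /v/→[f].
Each target copies a feature from the preceding segment, so the direction is progressive.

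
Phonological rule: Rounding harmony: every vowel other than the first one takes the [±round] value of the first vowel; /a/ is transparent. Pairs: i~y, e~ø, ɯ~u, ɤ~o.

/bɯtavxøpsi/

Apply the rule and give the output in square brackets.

[bɯtavxepsi]

/ø/ harmonizes with /ɯ/ ([-round]) → [e]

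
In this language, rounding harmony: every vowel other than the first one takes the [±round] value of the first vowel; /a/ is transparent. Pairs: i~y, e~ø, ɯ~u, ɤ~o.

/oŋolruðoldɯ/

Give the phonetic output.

/ɯ/ harmonizes with /o/ ([+round]) → [u]

[oŋolruðoldu]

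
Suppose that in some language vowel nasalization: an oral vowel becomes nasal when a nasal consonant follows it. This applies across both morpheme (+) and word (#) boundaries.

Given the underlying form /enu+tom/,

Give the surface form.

/e/ before nasal /n/ → [ẽ]
/o/ before nasal /m/ → [õ]

[ẽnu+tõm]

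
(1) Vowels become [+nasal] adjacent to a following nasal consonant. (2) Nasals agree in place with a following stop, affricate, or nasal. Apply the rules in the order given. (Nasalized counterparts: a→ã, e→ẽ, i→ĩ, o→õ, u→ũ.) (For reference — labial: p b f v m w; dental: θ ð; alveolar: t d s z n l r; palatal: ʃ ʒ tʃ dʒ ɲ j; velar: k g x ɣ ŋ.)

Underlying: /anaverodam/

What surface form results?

[ãnaverodãm]

Rule 1: /a/ before nasal /n/ → [ã]
Rule 1: /a/ before nasal /m/ → [ã]
After rule 1: ãnaverodãm
Rule 2: no segment meets the rule's conditions; no change.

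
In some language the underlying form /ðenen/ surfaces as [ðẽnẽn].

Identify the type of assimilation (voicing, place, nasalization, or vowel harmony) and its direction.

nasalization, regressive

/e/→[ẽ] /e/→[ẽ].
Each target copies a feature from the following segment, so the direction is regressive.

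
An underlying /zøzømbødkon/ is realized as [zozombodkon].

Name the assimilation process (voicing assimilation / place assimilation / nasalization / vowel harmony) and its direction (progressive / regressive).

vowel harmony, regressive

/ø/→[o] /ø/→[o] /ø/→[o].
Vowels agree with the last vowel, so the harmony is regressive.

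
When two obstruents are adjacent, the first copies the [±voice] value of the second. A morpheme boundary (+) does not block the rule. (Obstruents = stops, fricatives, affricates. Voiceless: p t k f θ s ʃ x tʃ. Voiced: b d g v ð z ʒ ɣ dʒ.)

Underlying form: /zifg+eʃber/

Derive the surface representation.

[zivg+eʒber]

/f/ before /g/ (voiced) → [v]
/ʃ/ before /b/ (voiced) → [ʒ]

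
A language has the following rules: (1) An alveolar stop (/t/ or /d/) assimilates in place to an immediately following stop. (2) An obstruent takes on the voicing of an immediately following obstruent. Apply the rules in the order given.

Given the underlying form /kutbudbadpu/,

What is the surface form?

[kubbubbappu]

Rule 1: /t/ before /b/ (labial) → [p]
Rule 1: /d/ before /b/ (labial) → [b]
Rule 1: /d/ before /p/ (labial) → [b]
After rule 1: kupbubbabpu
Rule 2: /p/ before /b/ (voiced) → [b]
Rule 2: /b/ before /p/ (voiceless) → [p]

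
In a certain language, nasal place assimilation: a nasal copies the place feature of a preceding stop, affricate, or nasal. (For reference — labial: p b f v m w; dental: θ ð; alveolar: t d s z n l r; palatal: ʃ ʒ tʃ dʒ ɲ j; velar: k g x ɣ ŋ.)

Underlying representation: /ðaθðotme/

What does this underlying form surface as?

/m/ after /t/ (alveolar) → [n]

[ðaθðotne]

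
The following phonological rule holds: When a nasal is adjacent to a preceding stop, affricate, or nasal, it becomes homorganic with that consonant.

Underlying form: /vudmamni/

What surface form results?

[vudnammi]

/m/ after /d/ (alveolar) → [n]
/n/ after /m/ (labial) → [m]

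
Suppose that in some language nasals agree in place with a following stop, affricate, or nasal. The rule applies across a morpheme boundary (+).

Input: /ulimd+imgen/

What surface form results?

[ulind+iŋgen]

/m/ before /d/ (alveolar) → [n]
/m/ before /g/ (velar) → [ŋ]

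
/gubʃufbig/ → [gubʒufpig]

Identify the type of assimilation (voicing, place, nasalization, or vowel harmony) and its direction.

voicing assimilation, progressive

/ʃ/→[ʒ] /b/→[p].
Each target copies a feature from the preceding segment, so the direction is progressive.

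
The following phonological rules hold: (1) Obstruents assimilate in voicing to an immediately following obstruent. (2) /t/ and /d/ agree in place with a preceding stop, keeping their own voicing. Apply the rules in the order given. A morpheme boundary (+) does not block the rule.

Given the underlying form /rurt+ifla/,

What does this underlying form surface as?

Rule 1: no segment meets the rule's conditions; no change.
After rule 1: rurt+ifla
Rule 2: no segment meets the rule's conditions; no change.

[rurt+ifla]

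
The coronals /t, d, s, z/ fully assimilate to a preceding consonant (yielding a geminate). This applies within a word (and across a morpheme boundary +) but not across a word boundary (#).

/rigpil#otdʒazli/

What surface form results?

[rigpil#otdʒazli]

no segment meets the rule's conditions; no change.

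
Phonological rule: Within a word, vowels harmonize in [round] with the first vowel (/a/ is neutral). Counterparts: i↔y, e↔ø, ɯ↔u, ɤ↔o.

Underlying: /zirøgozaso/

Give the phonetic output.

/ø/ harmonizes with /i/ ([-round]) → [e]
/o/ harmonizes with /i/ ([-round]) → [ɤ]
/o/ harmonizes with /i/ ([-round]) → [ɤ]

[ziregɤzasɤ]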